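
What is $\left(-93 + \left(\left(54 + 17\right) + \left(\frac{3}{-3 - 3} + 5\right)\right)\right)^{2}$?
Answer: $\frac{1225}{4} \approx 306.25$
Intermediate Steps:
$\left(-93 + \left(\left(54 + 17\right) + \left(\frac{3}{-3 - 3} + 5\right)\right)\right)^{2} = \left(-93 + \left(71 + \left(\frac{3}{-6} + 5\right)\right)\right)^{2} = \left(-93 + \left(71 + \left(3 \left(- \frac{1}{6}\right) + 5\right)\right)\right)^{2} = \left(-93 + \left(71 + \left(- \frac{1}{2} + 5\right)\right)\right)^{2} = \left(-93 + \left(71 + \frac{9}{2}\right)\right)^{2} = \left(-93 + \frac{151}{2}\right)^{2} = \left(- \frac{35}{2}\right)^{2} = \frac{1225}{4}$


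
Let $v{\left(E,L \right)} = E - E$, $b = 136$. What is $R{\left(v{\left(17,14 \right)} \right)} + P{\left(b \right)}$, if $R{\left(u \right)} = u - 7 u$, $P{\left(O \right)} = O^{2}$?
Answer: $18496$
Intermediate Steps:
$v{\left(E,L \right)} = 0$
$R{\left(u \right)} = - 6 u$
$R{\left(v{\left(17,14 \right)} \right)} + P{\left(b \right)} = \left(-6\right) 0 + 136^{2} = 0 + 18496 = 18496$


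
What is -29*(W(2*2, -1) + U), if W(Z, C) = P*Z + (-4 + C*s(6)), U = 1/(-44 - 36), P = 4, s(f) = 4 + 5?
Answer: -6931/80 ≈ -86.637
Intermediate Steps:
s(f) = 9
U = -1/80 (U = 1/(-80) = -1/80 ≈ -0.012500)
W(Z, C) = -4 + 4*Z + 9*C (W(Z, C) = 4*Z + (-4 + C*9) = 4*Z + (-4 + 9*C) = -4 + 4*Z + 9*C)
-29*(W(2*2, -1) + U) = -29*((-4 + 4*(2*2) + 9*(-1)) - 1/80) = -29*((-4 + 4*4 - 9) - 1/80) = -29*((-4 + 16 - 9) - 1/80) = -29*(3 - 1/80) = -29*239/80 = -6931/80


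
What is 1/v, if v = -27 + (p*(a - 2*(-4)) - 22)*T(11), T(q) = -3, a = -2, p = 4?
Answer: -1/33 ≈ -0.030303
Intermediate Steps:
v = -33 (v = -27 + (4*(-2 - 2*(-4)) - 22)*(-3) = -27 + (4*(-2 + 8) - 22)*(-3) = -27 + (4*6 - 22)*(-3) = -27 + (24 - 22)*(-3) = -27 + 2*(-3) = -27 - 6 = -33)
1/v = 1/(-33) = -1/33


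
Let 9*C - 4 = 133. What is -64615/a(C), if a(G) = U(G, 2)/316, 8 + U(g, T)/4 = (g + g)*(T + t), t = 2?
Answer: -45941265/1024 ≈ -44865.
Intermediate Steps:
C = 137/9 (C = 4/9 + (1/9)*133 = 4/9 + 133/9 = 137/9 ≈ 15.222)
U(g, T) = -32 + 8*g*(2 + T) (U(g, T) = -32 + 4*((g + g)*(T + 2)) = -32 + 4*((2*g)*(2 + T)) = -32 + 4*(2*g*(2 + T)) = -32 + 8*g*(2 + T))
a(G) = -8/79 + 8*G/79 (a(G) = (-32 + 16*G + 8*2*G)/316 = (-32 + 16*G + 16*G)*(1/316) = (-32 + 32*G)*(1/316) = -8/79 + 8*G/79)
-64615/a(C) = -64615/(-8/79 + (8/79)*(137/9)) = -64615/(-8/79 + 1096/711) = -64615/1024/711 = -64615*711/1024 = -45941265/1024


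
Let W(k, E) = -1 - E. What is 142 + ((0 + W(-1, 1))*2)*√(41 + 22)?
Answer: 142 - 12*√7 ≈ 110.25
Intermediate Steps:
142 + ((0 + W(-1, 1))*2)*√(41 + 22) = 142 + ((0 + (-1 - 1*1))*2)*√(41 + 22) = 142 + ((0 + (-1 - 1))*2)*√63 = 142 + ((0 - 2)*2)*(3*√7) = 142 + (-2*2)*(3*√7) = 142 - 12*√7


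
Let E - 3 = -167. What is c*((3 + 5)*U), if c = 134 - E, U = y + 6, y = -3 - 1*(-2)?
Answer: 11920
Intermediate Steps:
E = -164 (E = 3 - 167 = -164)
y = -1 (y = -3 + 2 = -1)
U = 5 (U = -1 + 6 = 5)
c = 298 (c = 134 - 1*(-164) = 134 + 164 = 298)
c*((3 + 5)*U) = 298*((3 + 5)*5) = 298*(8*5) = 298*40 = 11920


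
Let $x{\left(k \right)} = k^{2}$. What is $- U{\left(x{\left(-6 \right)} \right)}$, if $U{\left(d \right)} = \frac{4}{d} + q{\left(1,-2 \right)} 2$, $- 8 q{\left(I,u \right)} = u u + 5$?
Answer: $\frac{77}{36} \approx 2.1389$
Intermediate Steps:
$q{\left(I,u \right)} = - \frac{5}{8} - \frac{u^{2}}{8}$ ($q{\left(I,u \right)} = - \frac{u u + 5}{8} = - \frac{u^{2} + 5}{8} = - \frac{5 + u^{2}}{8} = - \frac{5}{8} - \frac{u^{2}}{8}$)
$U{\left(d \right)} = - \frac{9}{4} + \frac{4}{d}$ ($U{\left(d \right)} = \frac{4}{d} + \left(- \frac{5}{8} - \frac{\left(-2\right)^{2}}{8}\right) 2 = \frac{4}{d} + \left(- \frac{5}{8} - \frac{1}{2}\right) 2 = \frac{4}{d} - \frac{9}{4} = - \frac{9}{4} + \frac{4}{d}$)
$- U{\left(x{\left(-6 \right)} \right)} = - (- \frac{9}{4} + \frac{4}{\left(-6\right)^{2}}) = - (- \frac{9}{4} + \frac{4}{36}) = - (- \frac{9}{4} + 4 \cdot \frac{1}{36}) = - (- \frac{9}{4} + \frac{1}{9}) = \left(-1\right) \left(- \frac{77}{36}\right) = \frac{77}{36}$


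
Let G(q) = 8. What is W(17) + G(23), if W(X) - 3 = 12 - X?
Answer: 6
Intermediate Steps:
W(X) = 15 - X (W(X) = 3 + (12 - X) = 15 - X)
W(17) + G(23) = (15 - 1*17) + 8 = (15 - 17) + 8 = -2 + 8 = 6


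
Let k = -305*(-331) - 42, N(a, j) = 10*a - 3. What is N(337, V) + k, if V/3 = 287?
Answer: 104280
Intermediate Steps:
V = 861 (V = 3*287 = 861)
N(a, j) = -3 + 10*a
k = 100913 (k = 100955 - 42 = 100913)
N(337, V) + k = (-3 + 10*337) + 100913 = (-3 + 3370) + 100913 = 3367 + 100913 = 104280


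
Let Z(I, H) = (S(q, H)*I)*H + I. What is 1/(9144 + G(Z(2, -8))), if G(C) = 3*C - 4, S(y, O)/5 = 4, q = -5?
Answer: 1/8186 ≈ 0.00012216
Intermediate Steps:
S(y, O) = 20 (S(y, O) = 5*4 = 20)
Z(I, H) = I + 20*H*I (Z(I, H) = (20*I)*H + I = 20*H*I + I = I + 20*H*I)
G(C) = -4 + 3*C
1/(9144 + G(Z(2, -8))) = 1/(9144 + (-4 + 3*(2*(1 + 20*(-8))))) = 1/(9144 + (-4 + 3*(2*(1 - 160)))) = 1/(9144 + (-4 + 3*(2*(-159)))) = 1/(9144 + (-4 + 3*(-318))) = 1/(9144 + (-4 - 954)) = 1/(9144 - 958) = 1/8186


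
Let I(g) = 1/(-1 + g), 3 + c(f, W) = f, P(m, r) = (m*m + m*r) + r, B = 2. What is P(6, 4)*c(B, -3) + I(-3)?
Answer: -257/4 ≈ -64.250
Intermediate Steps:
P(m, r) = r + m² + m*r (P(m, r) = (m² + m*r) + r = r + m² + m*r)
c(f, W) = -3 + f
P(6, 4)*c(B, -3) + I(-3) = (4 + 6² + 6*4)*(-3 + 2) + 1/(-1 - 3) = (4 + 36 + 24)*(-1) + 1/(-4) = 64*(-1) - ¼ = -64 - ¼ = -257/4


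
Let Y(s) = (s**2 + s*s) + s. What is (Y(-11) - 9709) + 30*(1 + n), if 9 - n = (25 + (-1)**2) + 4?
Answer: -10078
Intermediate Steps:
n = -21 (n = 9 - ((25 + (-1)**2) + 4) = 9 - ((25 + 1) + 4) = 9 - (26 + 4) = 9 - 1*30 = 9 - 30 = -21)
Y(s) = s + 2*s**2 (Y(s) = (s**2 + s**2) + s = 2*s**2 + s = s + 2*s**2)
(Y(-11) - 9709) + 30*(1 + n) = (-11*(1 + 2*(-11)) - 9709) + 30*(1 - 21) = (-11*(1 - 22) - 9709) + 30*(-20) = (-11*(-21) - 9709) - 600 = (231 - 9709) - 600 = -9478 - 600 = -10078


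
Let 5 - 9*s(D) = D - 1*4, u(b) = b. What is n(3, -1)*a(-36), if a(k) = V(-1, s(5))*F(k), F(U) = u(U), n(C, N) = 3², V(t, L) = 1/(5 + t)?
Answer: -81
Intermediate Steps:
s(D) = 1 - D/9 (s(D) = 5/9 - (D - 1*4)/9 = 5/9 - (D - 4)/9 = 5/9 - (-4 + D)/9 = 5/9 + (4/9 - D/9) = 1 - D/9)
n(C, N) = 9
F(U) = U
a(k) = k/4 (a(k) = k/(5 - 1) = k/4)
n(3, -1)*a(-36) = 9*((¼)*(-36)) = 9*(-9) = -81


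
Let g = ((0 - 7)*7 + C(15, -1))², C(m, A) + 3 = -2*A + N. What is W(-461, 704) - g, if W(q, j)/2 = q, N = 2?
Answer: -3226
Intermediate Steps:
C(m, A) = -1 - 2*A (C(m, A) = -3 + (-2*A + 2) = -3 + (2 - 2*A) = -1 - 2*A)
W(q, j) = 2*q
g = 2304 (g = ((0 - 7)*7 + (-1 - 2*(-1)))² = (-7*7 + (-1 + 2))² = (-49 + 1)² = (-48)² = 2304)
W(-461, 704) - g = 2*(-461) - 1*2304 = -922 - 2304 = -3226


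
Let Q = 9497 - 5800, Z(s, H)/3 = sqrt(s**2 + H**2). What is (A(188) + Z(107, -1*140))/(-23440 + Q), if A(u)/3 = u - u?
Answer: -sqrt(31049)/6581 ≈ -0.026775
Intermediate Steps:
A(u) = 0 (A(u) = 3*(u - u) = 3*0 = 0)
Z(s, H) = 3*sqrt(H**2 + s**2) (Z(s, H) = 3*sqrt(s**2 + H**2) = 3*sqrt(H**2 + s**2))
Q = 3697
(A(188) + Z(107, -1*140))/(-23440 + Q) = (0 + 3*sqrt((-1*140)**2 + 107**2))/(-23440 + 3697) = (0 + 3*sqrt((-140)**2 + 11449))/(-19743) = (0 + 3*sqrt(19600 + 11449))*(-1/19743) = (0 + 3*sqrt(31049))*(-1/19743) = (3*sqrt(31049))*(-1/19743) = -sqrt(31049)/6581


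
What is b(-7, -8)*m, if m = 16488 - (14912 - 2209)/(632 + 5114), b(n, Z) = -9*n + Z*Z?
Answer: 12030372815/5746 ≈ 2.0937e+6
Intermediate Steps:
b(n, Z) = Z**2 - 9*n (b(n, Z) = -9*n + Z**2 = Z**2 - 9*n)
m = 94727345/5746 (m = 16488 - 12703/5746 = 94727345/5746 ≈ 16486.)
b(-7, -8)*m = ((-8)**2 - 9*(-7))*(94727345/5746) = (64 + 63)*(94727345/5746) = 127*(94727345/5746) = 12030372815/5746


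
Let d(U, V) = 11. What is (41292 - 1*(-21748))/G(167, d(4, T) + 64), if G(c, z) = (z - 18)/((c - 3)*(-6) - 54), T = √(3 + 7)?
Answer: -21811840/19 ≈ -1.1480e+6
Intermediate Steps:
T = √10 ≈ 3.1623
G(c, z) = (-18 + z)/(-36 - 6*c) (G(c, z) = (-18 + z)/((-3 + c)*(-6) - 54) = (-18 + z)/((18 - 6*c) - 54) = (-18 + z)/(-36 - 6*c))
(41292 - 1*(-21748))/G(167, d(4, T) + 64) = (41292 - 1*(-21748))/(((18 - (11 + 64))/(6*(6 + 167)))) = (41292 + 21748)/(((⅙)*(18 - 1*75)/173)) = 63040/(((⅙)*(1/173)*(18 - 75))) = 63040/(((⅙)*(1/173)*(-57))) = 63040/(-19/346) = 63040*(-346/19) = -21811840/19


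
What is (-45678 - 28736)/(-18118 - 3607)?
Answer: 74414/21725 ≈ 3.4253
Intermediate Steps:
(-45678 - 28736)/(-18118 - 3607) = -74414/(-21725) = -74414*(-1/21725) = 74414/21725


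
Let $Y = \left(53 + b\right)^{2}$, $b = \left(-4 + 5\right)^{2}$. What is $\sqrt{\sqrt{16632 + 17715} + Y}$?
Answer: $\sqrt{2916 + 107 \sqrt{3}} \approx 55.69$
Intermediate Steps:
$b = 1$ ($b = 1^{2} = 1$)
$Y = 2916$ ($Y = \left(53 + 1\right)^{2} = 54^{2} = 2916$)
$\sqrt{\sqrt{16632 + 17715} + Y} = \sqrt{\sqrt{16632 + 17715} + 2916} = \sqrt{\sqrt{34347} + 2916} = \sqrt{107 \sqrt{3} + 2916} = \sqrt{2916 + 107 \sqrt{3}}$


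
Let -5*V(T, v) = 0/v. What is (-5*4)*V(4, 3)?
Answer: 0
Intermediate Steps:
V(T, v) = 0 (V(T, v) = -0/v = -1/5*0 = 0)
(-5*4)*V(4, 3) = -5*4*0 = -20*0 = 0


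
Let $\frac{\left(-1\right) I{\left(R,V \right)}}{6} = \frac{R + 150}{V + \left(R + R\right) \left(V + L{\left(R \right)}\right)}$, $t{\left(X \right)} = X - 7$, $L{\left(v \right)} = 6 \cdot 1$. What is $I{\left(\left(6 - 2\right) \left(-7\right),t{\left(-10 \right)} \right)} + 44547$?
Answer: $\frac{26682921}{599} \approx 44546.0$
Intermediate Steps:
$L{\left(v \right)} = 6$
$t{\left(X \right)} = -7 + X$
$I{\left(R,V \right)} = - \frac{6 \left(150 + R\right)}{V + 2 R \left(6 + V\right)}$ ($I{\left(R,V \right)} = - 6 \frac{R + 150}{V + \left(R + R\right) \left(V + 6\right)} = - 6 \frac{150 + R}{V + 2 R \left(6 + V\right)} = - \frac{6 \left(150 + R\right)}{V + 2 R \left(6 + V\right)}$)
$I{\left(\left(6 - 2\right) \left(-7\right),t{\left(-10 \right)} \right)} + 44547 = \frac{6 \left(-150 - \left(6 - 2\right) \left(-7\right)\right)}{\left(-7 - 10\right) + 12 \left(6 - 2\right) \left(-7\right) + 2 \left(6 - 2\right) \left(-7\right) \left(-7 - 10\right)} + 44547 = \frac{6 \left(-150 - 4 \left(-7\right)\right)}{-17 + 12 \cdot 4 \left(-7\right) + 2 \cdot 4 \left(-7\right) \left(-17\right)} + 44547 = \frac{6 \left(-150 - -28\right)}{-17 + 12 \left(-28\right) + 2 \left(-28\right) \left(-17\right)} + 44547 = \frac{6 \left(-150 + 28\right)}{-17 - 336 + 952} + 44547 = 6 \cdot \frac{1}{599} \left(-122\right) + 44547 = - \frac{732}{599} + 44547 = \frac{26682921}{599}$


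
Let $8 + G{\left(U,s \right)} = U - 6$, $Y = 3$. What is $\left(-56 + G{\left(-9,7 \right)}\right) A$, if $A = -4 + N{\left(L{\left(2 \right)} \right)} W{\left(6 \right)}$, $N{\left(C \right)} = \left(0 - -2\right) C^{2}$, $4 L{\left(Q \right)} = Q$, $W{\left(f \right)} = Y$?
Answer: $\frac{395}{2} \approx 197.5$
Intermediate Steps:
$W{\left(f \right)} = 3$
$L{\left(Q \right)} = \frac{Q}{4}$
$G{\left(U,s \right)} = -14 + U$ ($G{\left(U,s \right)} = -8 + \left(U - 6\right) = -8 + \left(-6 + U\right) = -14 + U$)
$N{\left(C \right)} = 2 C^{2}$ ($N{\left(C \right)} = \left(0 + 2\right) C^{2} = 2 C^{2}$)
$A = - \frac{5}{2}$ ($A = -4 + 2 \left(\frac{1}{4} \cdot 2\right)^{2} \cdot 3 = -4 + \frac{2}{4} \cdot 3 = -4 + 2 \cdot \frac{1}{4} \cdot 3 = -4 + \frac{1}{2} \cdot 3 = -4 + \frac{3}{2} = - \frac{5}{2} \approx -2.5$)
$\left(-56 + G{\left(-9,7 \right)}\right) A = \left(-56 - 23\right) \left(- \frac{5}{2}\right) = \left(-79\right) \left(- \frac{5}{2}\right) = \frac{395}{2}$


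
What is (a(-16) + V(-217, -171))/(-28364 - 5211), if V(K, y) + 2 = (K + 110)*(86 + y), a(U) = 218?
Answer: -9311/33575 ≈ -0.27732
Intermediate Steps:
V(K, y) = -2 + (86 + y)*(110 + K) (V(K, y) = -2 + (K + 110)*(86 + y) = -2 + (110 + K)*(86 + y) = -2 + (86 + y)*(110 + K))
(a(-16) + V(-217, -171))/(-28364 - 5211) = (218 + (9458 + 86*(-217) + 110*(-171) - 217*(-171)))/(-28364 - 5211) = (218 + (9458 - 18662 - 18810 + 37107))/(-33575) = (218 + 9093)*(-1/33575) = 9311*(-1/33575) = -9311/33575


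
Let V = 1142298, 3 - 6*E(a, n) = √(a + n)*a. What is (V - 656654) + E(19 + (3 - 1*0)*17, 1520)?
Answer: 971289/2 - 35*√1590/3 ≈ 4.8518e+5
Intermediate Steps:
E(a, n) = ½ - a*√(a + n)/6 (E(a, n) = ½ - √(a + n)*a/6 = ½ - a*√(a + n)/6)
(V - 656654) + E(19 + (3 - 1*0)*17, 1520) = (1142298 - 656654) + (½ - (19 + (3 - 1*0)*17)*√((19 + (3 - 1*0)*17) + 1520)/6) = 485644 + (½ - (19 + (3 + 0)*17)*√((19 + (3 + 0)*17) + 1520)/6) = 485644 + (½ - (19 + 3*17)*√((19 + 3*17) + 1520)/6) = 485644 + (½ - (19 + 51)*√((19 + 51) + 1520)/6) = 485644 + (½ - ⅙*70*√(70 + 1520)) = 485644 + (½ - ⅙*70*√1590) = 485644 + (½ - 35*√1590/3) = 971289/2 - 35*√1590/3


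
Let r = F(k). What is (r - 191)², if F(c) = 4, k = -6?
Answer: 34969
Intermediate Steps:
r = 4
(r - 191)² = (4 - 191)² = (-187)² = 34969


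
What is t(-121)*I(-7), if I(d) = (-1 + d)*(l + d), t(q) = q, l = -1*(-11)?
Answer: 3872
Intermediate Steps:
l = 11
I(d) = (-1 + d)*(11 + d)
t(-121)*I(-7) = -121*(-11 + (-7)**2 + 10*(-7)) = -121*(-11 + 49 - 70) = -121*(-32) = 3872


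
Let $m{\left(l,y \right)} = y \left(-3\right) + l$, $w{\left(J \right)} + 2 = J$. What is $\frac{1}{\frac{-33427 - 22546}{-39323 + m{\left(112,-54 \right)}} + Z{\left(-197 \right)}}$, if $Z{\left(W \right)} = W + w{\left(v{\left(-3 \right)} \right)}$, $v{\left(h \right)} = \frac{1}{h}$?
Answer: $- \frac{117147}{23183383} \approx -0.0050531$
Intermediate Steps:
$w{\left(J \right)} = -2 + J$
$Z{\left(W \right)} = - \frac{7}{3} + W$ ($Z{\left(W \right)} = W - \left(2 - \frac{1}{-3}\right) = W - \frac{7}{3} = - \frac{7}{3} + W$)
$m{\left(l,y \right)} = l - 3 y$ ($m{\left(l,y \right)} = - 3 y + l = l - 3 y$)
$\frac{1}{\frac{-33427 - 22546}{-39323 + m{\left(112,-54 \right)}} + Z{\left(-197 \right)}} = \frac{1}{\frac{-33427 - 22546}{-39323 + \left(112 - -162\right)} - \frac{598}{3}} = \frac{1}{- \frac{55973}{-39323 + \left(112 + 162\right)} - \frac{598}{3}} = \frac{1}{- \frac{55973}{-39323 + 274} - \frac{598}{3}} = \frac{1}{- \frac{55973}{-39049} - \frac{598}{3}} = \frac{1}{\left(-55973\right) \left(- \frac{1}{39049}\right) - \frac{598}{3}} = \frac{1}{\frac{55973}{39049} - \frac{598}{3}} = \frac{1}{- \frac{23183383}{117147}} = - \frac{117147}{23183383}$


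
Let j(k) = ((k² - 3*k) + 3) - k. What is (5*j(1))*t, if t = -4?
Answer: 0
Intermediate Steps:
j(k) = 3 + k² - 4*k (j(k) = (3 + k² - 3*k) - k = 3 + k² - 4*k)
(5*j(1))*t = (5*(3 + 1² - 4*1))*(-4) = (5*(3 + 1 - 4))*(-4) = (5*0)*(-4) = 0*(-4) = 0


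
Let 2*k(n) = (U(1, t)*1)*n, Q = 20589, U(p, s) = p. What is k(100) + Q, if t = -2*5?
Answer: 20639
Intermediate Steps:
t = -10
k(n) = n/2 (k(n) = ((1*1)*n)/2 = (1*n)/2 = n/2)
k(100) + Q = (1/2)*100 + 20589 = 50 + 20589 = 20639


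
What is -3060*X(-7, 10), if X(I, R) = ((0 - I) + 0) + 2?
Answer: -27540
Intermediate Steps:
X(I, R) = 2 - I (X(I, R) = (-I + 0) + 2 = -I + 2 = 2 - I)
-3060*X(-7, 10) = -3060*(2 - 1*(-7)) = -3060*(2 + 7) = -3060*9 = -27540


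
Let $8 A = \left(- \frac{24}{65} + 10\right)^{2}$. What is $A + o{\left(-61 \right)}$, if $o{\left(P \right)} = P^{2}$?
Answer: $\frac{31540419}{8450} \approx 3732.6$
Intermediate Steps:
$A = \frac{97969}{8450}$ ($A = \frac{\left(- \frac{24}{65} + 10\right)^{2}}{8} = \frac{\left(\frac{626}{65}\right)^{2}}{8} = \frac{1}{8} \cdot \frac{391876}{4225} = \frac{97969}{8450} \approx 11.594$)
$A + o{\left(-61 \right)} = \frac{97969}{8450} + \left(-61\right)^{2} = \frac{97969}{8450} + 3721 = \frac{31540419}{8450}$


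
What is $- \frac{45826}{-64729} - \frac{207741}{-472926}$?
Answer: $\frac{11706391355}{10204009018} \approx 1.1472$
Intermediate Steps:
$- \frac{45826}{-64729} - \frac{207741}{-472926} = \left(-45826\right) \left(- \frac{1}{64729}\right) - - \frac{69247}{157642} = \frac{45826}{64729} + \frac{69247}{157642} = \frac{11706391355}{10204009018}$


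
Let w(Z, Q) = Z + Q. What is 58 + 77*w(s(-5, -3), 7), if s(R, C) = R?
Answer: 212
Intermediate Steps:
w(Z, Q) = Q + Z
58 + 77*w(s(-5, -3), 7) = 58 + 77*(7 - 5) = 58 + 77*2 = 58 + 154 = 212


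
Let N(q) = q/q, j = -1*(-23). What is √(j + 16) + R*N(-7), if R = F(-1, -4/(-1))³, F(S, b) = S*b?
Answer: -64 + √39 ≈ -57.755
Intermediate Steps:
j = 23
R = -64 (R = (-(-4)/(-1))³ = (-(-4)*(-1))³ = (-1*4)³ = (-4)³ = -64)
N(q) = 1
√(j + 16) + R*N(-7) = √(23 + 16) - 64*1 = √39 - 64 = -64 + √39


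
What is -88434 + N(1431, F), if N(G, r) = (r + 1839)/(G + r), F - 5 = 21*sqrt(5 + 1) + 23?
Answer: -188011057883/2126035 - 8568*sqrt(6)/2126035 ≈ -88433.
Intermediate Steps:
F = 28 + 21*sqrt(6) (F = 5 + (21*sqrt(5 + 1) + 23) = 5 + (21*sqrt(6) + 23) = 5 + (23 + 21*sqrt(6)) = 28 + 21*sqrt(6) ≈ 79.439)
N(G, r) = (1839 + r)/(G + r)
-88434 + N(1431, F) = -88434 + (1839 + (28 + 21*sqrt(6)))/(1431 + (28 + 21*sqrt(6))) = -88434 + (1867 + 21*sqrt(6))/(1459 + 21*sqrt(6))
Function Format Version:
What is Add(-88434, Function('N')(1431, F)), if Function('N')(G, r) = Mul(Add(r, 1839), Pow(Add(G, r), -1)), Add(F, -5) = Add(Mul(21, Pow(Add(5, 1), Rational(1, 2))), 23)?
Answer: Add(Rational(-188011057883, 2126035), Mul(Rational(-8568, 2126035), Pow(6, Rational(1, 2)))) ≈ -88433.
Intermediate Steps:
F = Add(28, Mul(21, Pow(6, Rational(1, 2)))) (F = Add(5, Add(Mul(21, Pow(Add(5, 1), Rational(1, 2))), 23)) = Add(5, Add(Mul(21, Pow(6, Rational(1, 2))), 23)) = Add(5, Add(23, Mul(21, Pow(6, Rational(1, 2))))) = Add(28, Mul(21, Pow(6, Rational(1, 2)))) ≈ 79.439)
Function('N')(G, r) = Mul(Pow(Add(G, r), -1), Add(1839, r)) (Function('N')(G, r) = Mul(Add(1839, r), Pow(Add(G, r), -1)) = Mul(Pow(Add(G, r), -1), Add(1839, r)))
Add(-88434, Function('N')(1431, F)) = Add(-88434, Mul(Pow(Add(1431, Add(28, Mul(21, Pow(6, Rational(1, 2))))), -1), Add(1839, Add(28, Mul(21, Pow(6, Rational(1, 2))))))) = Add(-88434, Mul(Pow(Add(1459, Mul(21, Pow(6, Rational(1, 2)))), -1), Add(1867, Mul(21, Pow(6, Rational(1, 2))))))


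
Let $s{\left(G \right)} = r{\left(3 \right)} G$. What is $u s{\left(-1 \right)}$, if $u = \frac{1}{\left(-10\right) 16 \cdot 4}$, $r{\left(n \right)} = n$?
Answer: $\frac{3}{640} \approx 0.0046875$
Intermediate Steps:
$s{\left(G \right)} = 3 G$
$u = - \frac{1}{640}$ ($u = \frac{1}{\left(-160\right) 4} = \frac{1}{-640} = - \frac{1}{640} \approx -0.0015625$)
$u s{\left(-1 \right)} = - \frac{3 \left(-1\right)}{640} = \left(- \frac{1}{640}\right) \left(-3\right) = \frac{3}{640}$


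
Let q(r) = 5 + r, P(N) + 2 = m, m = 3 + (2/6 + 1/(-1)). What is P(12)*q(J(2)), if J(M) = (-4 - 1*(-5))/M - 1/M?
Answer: 5/3 ≈ 1.6667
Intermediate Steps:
J(M) = 0 (J(M) = (-4 + 5)/M - 1/M = 1/M - 1/M = 0)
m = 7/3 (m = 3 + (2*(⅙) + 1*(-1)) = 3 + (⅓ - 1) = 3 - ⅔ = 7/3 ≈ 2.3333)
P(N) = ⅓ (P(N) = -2 + 7/3 = ⅓)
P(12)*q(J(2)) = (5 + 0)/3 = (⅓)*5 = 5/3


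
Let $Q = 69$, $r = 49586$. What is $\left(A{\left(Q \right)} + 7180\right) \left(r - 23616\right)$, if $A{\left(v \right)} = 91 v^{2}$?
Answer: $11437993070$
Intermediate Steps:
$\left(A{\left(Q \right)} + 7180\right) \left(r - 23616\right) = \left(91 \cdot 69^{2} + 7180\right) \left(49586 - 23616\right) = \left(91 \cdot 4761 + 7180\right) \left(49586 - 23616\right) = \left(433251 + 7180\right) 25970 = 440431 \cdot 25970 = 11437993070$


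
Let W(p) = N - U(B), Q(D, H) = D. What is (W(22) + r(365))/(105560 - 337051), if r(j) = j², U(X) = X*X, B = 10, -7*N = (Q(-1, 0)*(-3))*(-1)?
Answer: -931878/1620437 ≈ -0.57508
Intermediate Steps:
N = 3/7 (N = -(-1*(-3))*(-1)/7 = -3*(-1)/7 = -⅐*(-3) = 3/7 ≈ 0.42857)
U(X) = X²
W(p) = -697/7 (W(p) = 3/7 - 1*10² = 3/7 - 1*100 = 3/7 - 100 = -697/7)
(W(22) + r(365))/(105560 - 337051) = (-697/7 + 365²)/(105560 - 337051) = (-697/7 + 133225)/(-231491) = (931878/7)*(-1/231491) = -931878/1620437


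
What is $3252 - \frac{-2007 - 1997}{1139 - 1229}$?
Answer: $\frac{144338}{45} \approx 3207.5$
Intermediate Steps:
$3252 - \frac{-2007 - 1997}{1139 - 1229} = 3252 - - \frac{4004}{-90} = 3252 - \left(-4004\right) \left(- \frac{1}{90}\right) = 3252 - \frac{2002}{45} = \frac{144338}{45}$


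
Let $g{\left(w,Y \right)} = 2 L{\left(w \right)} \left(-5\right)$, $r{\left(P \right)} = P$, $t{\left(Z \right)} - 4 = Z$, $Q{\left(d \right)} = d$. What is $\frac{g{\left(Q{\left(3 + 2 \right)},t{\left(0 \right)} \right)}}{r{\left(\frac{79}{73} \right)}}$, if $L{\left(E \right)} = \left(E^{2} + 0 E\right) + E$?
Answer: $- \frac{21900}{79} \approx -277.22$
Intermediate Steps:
$L{\left(E \right)} = E + E^{2}$ ($L{\left(E \right)} = \left(E^{2} + 0\right) + E = E^{2} + E = E + E^{2}$)
$t{\left(Z \right)} = 4 + Z$
$g{\left(w,Y \right)} = - 10 w \left(1 + w\right)$ ($g{\left(w,Y \right)} = 2 w \left(1 + w\right) \left(-5\right) = - 10 w \left(1 + w\right)$)
$\frac{g{\left(Q{\left(3 + 2 \right)},t{\left(0 \right)} \right)}}{r{\left(\frac{79}{73} \right)}} = \frac{\left(-10\right) \left(3 + 2\right) \left(1 + \left(3 + 2\right)\right)}{79 \cdot \frac{1}{73}} = \frac{\left(-10\right) 5 \left(1 + 5\right)}{79 \cdot \frac{1}{73}} = \frac{\left(-10\right) 5 \cdot 6}{\frac{79}{73}} = \left(-300\right) \frac{73}{79} = - \frac{21900}{79}$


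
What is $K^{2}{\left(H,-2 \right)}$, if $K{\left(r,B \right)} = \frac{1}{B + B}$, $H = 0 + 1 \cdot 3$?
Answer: $\frac{1}{16} \approx 0.0625$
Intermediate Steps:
$H = 3$ ($H = 0 + 3 = 3$)
$K{\left(r,B \right)} = \frac{1}{2 B}$
$K^{2}{\left(H,-2 \right)} = \left(\frac{1}{2 \left(-2\right)}\right)^{2} = \left(\frac{1}{2} \left(- \frac{1}{2}\right)\right)^{2} = \left(- \frac{1}{4}\right)^{2} = \frac{1}{16}$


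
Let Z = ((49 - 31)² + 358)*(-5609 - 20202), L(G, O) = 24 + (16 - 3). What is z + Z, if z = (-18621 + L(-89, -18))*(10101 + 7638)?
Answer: -347264678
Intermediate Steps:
L(G, O) = 37 (L(G, O) = 24 + 13 = 37)
z = -329661576 (z = (-18621 + 37)*(10101 + 7638) = -18584*17739 = -329661576)
Z = -17603102 (Z = (18² + 358)*(-25811) = (324 + 358)*(-25811) = 682*(-25811) = -17603102)
z + Z = -329661576 - 17603102 = -347264678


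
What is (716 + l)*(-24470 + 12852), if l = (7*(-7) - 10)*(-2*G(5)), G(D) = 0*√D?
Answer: -8318488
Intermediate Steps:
G(D) = 0
l = 0 (l = (7*(-7) - 10)*(-2*0) = (-49 - 10)*0 = -59*0 = 0)
(716 + l)*(-24470 + 12852) = (716 + 0)*(-24470 + 12852) = 716*(-11618) = -8318488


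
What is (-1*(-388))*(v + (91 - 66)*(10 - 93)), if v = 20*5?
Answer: -766300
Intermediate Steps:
v = 100
(-1*(-388))*(v + (91 - 66)*(10 - 93)) = (-1*(-388))*(100 + (91 - 66)*(10 - 93)) = 388*(100 + 25*(-83)) = 388*(100 - 2075) = 388*(-1975) = -766300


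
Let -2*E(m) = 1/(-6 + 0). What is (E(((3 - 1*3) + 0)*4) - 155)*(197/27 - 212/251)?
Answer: -81281057/81324 ≈ -999.47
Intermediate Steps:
E(m) = 1/12 (E(m) = -1/(2*(-6 + 0)) = -1/2/(-6) = -1/2*(-1/6) = 1/12)
(E(((3 - 1*3) + 0)*4) - 155)*(197/27 - 212/251) = (1/12 - 155)*(197/27 - 212/251) = -1859*(197*(1/27) - 212*1/251)/12 = -1859*(197/27 - 212/251)/12 = -1859/12*43723/6777 = -81281057/81324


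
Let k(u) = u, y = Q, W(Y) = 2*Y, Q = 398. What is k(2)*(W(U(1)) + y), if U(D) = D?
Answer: 800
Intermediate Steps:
y = 398
k(2)*(W(U(1)) + y) = 2*(2*1 + 398) = 2*(2 + 398) = 2*400 = 800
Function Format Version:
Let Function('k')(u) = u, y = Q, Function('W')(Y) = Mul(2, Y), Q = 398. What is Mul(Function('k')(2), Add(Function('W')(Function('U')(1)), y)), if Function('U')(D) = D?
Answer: 800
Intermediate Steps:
y = 398
Mul(Function('k')(2), Add(Function('W')(Function('U')(1)), y)) = Mul(2, Add(Mul(2, 1), 398)) = Mul(2, Add(2, 398)) = Mul(2, 400) = 800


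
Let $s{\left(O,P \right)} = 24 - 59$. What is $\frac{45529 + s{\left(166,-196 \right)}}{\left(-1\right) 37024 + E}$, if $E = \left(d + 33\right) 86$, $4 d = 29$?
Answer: $- \frac{90988}{67125} \approx -1.3555$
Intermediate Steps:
$d = \frac{29}{4}$ ($d = \frac{1}{4} \cdot 29 = \frac{29}{4} \approx 7.25$)
$E = \frac{6923}{2}$ ($E = \left(\frac{29}{4} + 33\right) 86 = \frac{161}{4} \cdot 86 = \frac{6923}{2} \approx 3461.5$)
$s{\left(O,P \right)} = -35$
$\frac{45529 + s{\left(166,-196 \right)}}{\left(-1\right) 37024 + E} = \frac{45529 - 35}{\left(-1\right) 37024 + \frac{6923}{2}} = \frac{45494}{-37024 + \frac{6923}{2}} = \frac{45494}{- \frac{67125}{2}} = 45494 \left(- \frac{2}{67125}\right) = - \frac{90988}{67125}$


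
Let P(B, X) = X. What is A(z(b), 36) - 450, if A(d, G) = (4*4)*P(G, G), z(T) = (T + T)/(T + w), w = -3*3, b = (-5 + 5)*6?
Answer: 126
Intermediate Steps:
b = 0 (b = 0*6 = 0)
w = -9
z(T) = 2*T/(-9 + T) (z(T) = (T + T)/(T - 9) = (2*T)/(-9 + T) = 2*T/(-9 + T))
A(d, G) = 16*G (A(d, G) = (4*4)*G = 16*G)
A(z(b), 36) - 450 = 16*36 - 450 = 576 - 450 = 126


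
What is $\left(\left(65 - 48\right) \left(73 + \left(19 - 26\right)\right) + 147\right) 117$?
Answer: $148473$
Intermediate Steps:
$\left(\left(65 - 48\right) \left(73 + \left(19 - 26\right)\right) + 147\right) 117 = \left(17 \left(73 + \left(19 - 26\right)\right) + 147\right) 117 = \left(17 \left(73 - 7\right) + 147\right) 117 = \left(17 \cdot 66 + 147\right) 117 = \left(1122 + 147\right) 117 = 1269 \cdot 117 = 148473$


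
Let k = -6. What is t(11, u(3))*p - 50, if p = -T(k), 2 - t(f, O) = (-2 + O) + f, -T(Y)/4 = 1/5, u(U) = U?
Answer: -58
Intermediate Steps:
T(Y) = -⅘ (T(Y) = -4/5 = -4*⅕ = -⅘)
t(f, O) = 4 - O - f (t(f, O) = 2 - ((-2 + O) + f) = 2 - (-2 + O + f) = 2 + (2 - O - f) = 4 - O - f)
p = ⅘ (p = -1*(-⅘) = ⅘ ≈ 0.80000)
t(11, u(3))*p - 50 = (4 - 1*3 - 1*11)*(⅘) - 50 = (4 - 3 - 11)*(⅘) - 50 = -10*⅘ - 50 = -8 - 50 = -58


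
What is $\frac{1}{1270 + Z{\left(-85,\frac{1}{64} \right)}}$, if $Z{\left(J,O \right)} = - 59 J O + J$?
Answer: $\frac{64}{80855} \approx 0.00079154$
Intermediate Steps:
$Z{\left(J,O \right)} = J - 59 J O$ ($Z{\left(J,O \right)} = - 59 J O + J = J - 59 J O$)
$\frac{1}{1270 + Z{\left(-85,\frac{1}{64} \right)}} = \frac{1}{1270 - 85 \left(1 - \frac{59}{64}\right)} = \frac{1}{1270 - \frac{425}{64}} = \frac{1}{\frac{80855}{64}} = \frac{64}{80855}$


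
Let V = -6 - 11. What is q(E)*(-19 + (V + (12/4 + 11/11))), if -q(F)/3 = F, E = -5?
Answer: -480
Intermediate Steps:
q(F) = -3*F
V = -17
q(E)*(-19 + (V + (12/4 + 11/11))) = (-3*(-5))*(-19 + (-17 + (12/4 + 11/11))) = 15*(-19 + (-17 + (12*(¼) + 11*(1/11)))) = 15*(-19 + (-17 + (3 + 1))) = 15*(-19 + (-17 + 4)) = 15*(-19 - 13) = 15*(-32) = -480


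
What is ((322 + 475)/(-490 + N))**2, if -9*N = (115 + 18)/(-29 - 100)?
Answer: 856211550489/323484525049 ≈ 2.6468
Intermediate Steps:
N = 133/1161 (N = -(115 + 18)/(9*(-29 - 100)) = -133/(9*(-129)) = -133*(-1)/(9*129) = -1/9*(-133/129) = 133/1161 ≈ 0.11456)
((322 + 475)/(-490 + N))**2 = ((322 + 475)/(-490 + 133/1161))**2 = (797/(-568757/1161))**2 = (797*(-1161/568757))**2 = (-925317/568757)**2 = 856211550489/323484525049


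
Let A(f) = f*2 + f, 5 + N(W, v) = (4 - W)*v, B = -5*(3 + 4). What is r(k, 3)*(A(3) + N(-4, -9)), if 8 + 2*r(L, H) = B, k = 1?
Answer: 1462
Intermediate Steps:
B = -35 (B = -5*7 = -35)
r(L, H) = -43/2 (r(L, H) = -4 + (½)*(-35) = -4 - 35/2 = -43/2)
N(W, v) = -5 + v*(4 - W) (N(W, v) = -5 + (4 - W)*v = -5 + v*(4 - W))
A(f) = 3*f (A(f) = 2*f + f = 3*f)
r(k, 3)*(A(3) + N(-4, -9)) = -43*(3*3 + (-5 + 4*(-9) - 1*(-4)*(-9)))/2 = -43*(9 + (-5 - 36 - 36))/2 = -43*(9 - 77)/2 = -43/2*(-68) = 1462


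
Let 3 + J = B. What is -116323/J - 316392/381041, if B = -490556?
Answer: -110885110885/186923091919 ≈ -0.59321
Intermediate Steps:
J = -490559 (J = -3 - 490556 = -490559)
-116323/J - 316392/381041 = -116323/(-490559) - 316392/381041 = -116323*(-1/490559) - 316392*1/381041 = 116323/490559 - 316392/381041 = -110885110885/186923091919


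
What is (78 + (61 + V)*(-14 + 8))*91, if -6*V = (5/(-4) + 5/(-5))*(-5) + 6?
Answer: -98553/4 ≈ -24638.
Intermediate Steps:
V = -23/8 (V = -((5/(-4) + 5/(-5))*(-5) + 6)/6 = -((5*(-1/4) + 5*(-1/5))*(-5) + 6)/6 = -((-5/4 - 1)*(-5) + 6)/6 = -(-9/4*(-5) + 6)/6 = -(45/4 + 6)/6 = -1/6*69/4 = -23/8 ≈ -2.8750)
(78 + (61 + V)*(-14 + 8))*91 = (78 + (61 - 23/8)*(-14 + 8))*91 = (78 + (465/8)*(-6))*91 = (78 - 1395/4)*91 = -1083/4*91 = -98553/4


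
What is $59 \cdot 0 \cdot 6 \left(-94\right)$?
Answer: $0$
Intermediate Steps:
$59 \cdot 0 \cdot 6 \left(-94\right) = 59 \cdot 0 \left(-94\right) = 0 \left(-94\right) = 0$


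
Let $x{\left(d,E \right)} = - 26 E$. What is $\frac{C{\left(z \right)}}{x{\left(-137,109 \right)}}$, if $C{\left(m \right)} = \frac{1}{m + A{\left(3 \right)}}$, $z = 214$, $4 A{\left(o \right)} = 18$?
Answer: $- \frac{1}{619229} \approx -1.6149 \cdot 10^{-6}$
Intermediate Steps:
$A{\left(o \right)} = \frac{9}{2}$ ($A{\left(o \right)} = \frac{1}{4} \cdot 18 = \frac{9}{2}$)
$C{\left(m \right)} = \frac{1}{\frac{9}{2} + m}$ ($C{\left(m \right)} = \frac{1}{m + \frac{9}{2}} = \frac{1}{\frac{9}{2} + m}$)
$\frac{C{\left(z \right)}}{x{\left(-137,109 \right)}} = \frac{2 \frac{1}{9 + 2 \cdot 214}}{\left(-26\right) 109} = \frac{2 \frac{1}{9 + 428}}{-2834} = \frac{2}{437} \left(- \frac{1}{2834}\right) = - \frac{1}{619229}$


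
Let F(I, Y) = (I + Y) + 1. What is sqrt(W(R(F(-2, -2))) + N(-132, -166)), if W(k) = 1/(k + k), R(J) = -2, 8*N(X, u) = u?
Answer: I*sqrt(21) ≈ 4.5826*I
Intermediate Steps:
F(I, Y) = 1 + I + Y
N(X, u) = u/8
W(k) = 1/(2*k)
sqrt(W(R(F(-2, -2))) + N(-132, -166)) = sqrt((1/2)/(-2) + (1/8)*(-166)) = sqrt((1/2)*(-1/2) - 83/4) = sqrt(-1/4 - 83/4) = sqrt(-21) = I*sqrt(21)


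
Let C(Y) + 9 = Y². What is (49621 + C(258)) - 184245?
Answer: -68069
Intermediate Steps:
C(Y) = -9 + Y²
(49621 + C(258)) - 184245 = (49621 + (-9 + 258²)) - 184245 = (49621 + (-9 + 66564)) - 184245 = (49621 + 66555) - 184245 = 116176 - 184245 = -68069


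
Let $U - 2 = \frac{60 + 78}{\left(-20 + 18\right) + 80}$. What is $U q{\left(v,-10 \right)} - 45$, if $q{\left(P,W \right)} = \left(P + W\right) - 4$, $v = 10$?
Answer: $- \frac{781}{13} \approx -60.077$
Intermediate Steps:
$q{\left(P,W \right)} = -4 + P + W$
$U = \frac{49}{13}$ ($U = 2 + \frac{60 + 78}{\left(-20 + 18\right) + 80} = 2 + \frac{138}{-2 + 80} = 2 + \frac{138}{78} = 2 + 138 \cdot \frac{1}{78} = 2 + \frac{23}{13} = \frac{49}{13} \approx 3.7692$)
$U q{\left(v,-10 \right)} - 45 = \frac{49 \left(-4 + 10 - 10\right)}{13} - 45 = \frac{49}{13} \left(-4\right) - 45 = - \frac{196}{13} - 45 = - \frac{781}{13}$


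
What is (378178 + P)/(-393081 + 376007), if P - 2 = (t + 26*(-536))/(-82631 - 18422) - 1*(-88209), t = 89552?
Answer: -339064259/12412798 ≈ -27.316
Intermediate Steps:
P = 64128853/727 (P = 2 + ((89552 + 26*(-536))/(-82631 - 18422) - 1*(-88209)) = 2 + ((89552 - 13936)/(-101053) + 88209) = 2 + (75616*(-1/101053) + 88209) = 2 + (-544/727 + 88209) = 2 + 64127399/727 = 64128853/727 ≈ 88210.)
(378178 + P)/(-393081 + 376007) = (378178 + 64128853/727)/(-393081 + 376007) = (339064259/727)/(-17074) = (339064259/727)*(-1/17074) = -339064259/12412798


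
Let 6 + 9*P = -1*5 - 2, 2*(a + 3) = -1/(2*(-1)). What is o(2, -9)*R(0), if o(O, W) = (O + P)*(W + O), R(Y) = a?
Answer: 385/36 ≈ 10.694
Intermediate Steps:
a = -11/4 (a = -3 + (-1/(2*(-1)))/2 = -3 + (-1/(-2))/2 = -3 + (-1*(-1/2))/2 = -3 + (1/2)*(1/2) = -3 + 1/4 = -11/4 ≈ -2.7500)
R(Y) = -11/4
P = -13/9 (P = -2/3 + (-1*5 - 2)/9 = -2/3 + (-5 - 2)/9 = -2/3 + (1/9)*(-7) = -2/3 - 7/9 = -13/9 ≈ -1.4444)
o(O, W) = (-13/9 + O)*(O + W) (o(O, W) = (O - 13/9)*(W + O) = (-13/9 + O)*(O + W))
o(2, -9)*R(0) = (2**2 - 13/9*2 - 13/9*(-9) + 2*(-9))*(-11/4) = (4 - 26/9 + 13 - 18)*(-11/4) = -35/9*(-11/4) = 385/36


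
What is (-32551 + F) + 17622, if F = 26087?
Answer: 11158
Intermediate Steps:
(-32551 + F) + 17622 = (-32551 + 26087) + 17622 = -6464 + 17622 = 11158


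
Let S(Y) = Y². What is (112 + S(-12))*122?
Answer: 31232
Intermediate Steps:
(112 + S(-12))*122 = (112 + (-12)²)*122 = (112 + 144)*122 = 256*122 = 31232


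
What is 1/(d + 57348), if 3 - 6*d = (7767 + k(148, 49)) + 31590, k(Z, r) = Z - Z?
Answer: 1/50789 ≈ 1.9689e-5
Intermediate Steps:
k(Z, r) = 0
d = -6559 (d = ½ - ((7767 + 0) + 31590)/6 = ½ - (7767 + 31590)/6 = ½ - ⅙*39357 = ½ - 13119/2 = -6559)
1/(d + 57348) = 1/(-6559 + 57348) = 1/50789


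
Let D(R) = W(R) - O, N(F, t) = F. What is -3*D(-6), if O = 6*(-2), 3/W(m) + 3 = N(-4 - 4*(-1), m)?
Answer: -33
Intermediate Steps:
W(m) = -1 (W(m) = 3/(-3 + (-4 - 4*(-1))) = 3/(-3 + (-4 + 4)) = 3/(-3 + 0) = 3/(-3) = 3*(-1/3) = -1)
O = -12
D(R) = 11 (D(R) = -1 - 1*(-12) = -1 + 12 = 11)
-3*D(-6) = -3*11 = -33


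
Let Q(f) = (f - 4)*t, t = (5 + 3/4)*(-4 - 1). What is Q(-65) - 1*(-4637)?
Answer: 26483/4 ≈ 6620.8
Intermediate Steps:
t = -115/4 (t = (5 + 3*(1/4))*(-5) = (5 + 3/4)*(-5) = (23/4)*(-5) = -115/4 ≈ -28.750)
Q(f) = 115 - 115*f/4 (Q(f) = (f - 4)*(-115/4) = (-4 + f)*(-115/4) = 115 - 115*f/4)
Q(-65) - 1*(-4637) = (115 - 115/4*(-65)) - 1*(-4637) = (115 + 7475/4) + 4637 = 7935/4 + 4637 = 26483/4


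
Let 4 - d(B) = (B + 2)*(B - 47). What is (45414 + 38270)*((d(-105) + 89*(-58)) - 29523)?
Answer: -4212401508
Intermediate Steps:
d(B) = 4 - (-47 + B)*(2 + B) (d(B) = 4 - (B + 2)*(B - 47) = 4 - (2 + B)*(-47 + B) = 4 - (-47 + B)*(2 + B))
(45414 + 38270)*((d(-105) + 89*(-58)) - 29523) = (45414 + 38270)*(((98 - 1*(-105)² + 45*(-105)) + 89*(-58)) - 29523) = 83684*(((98 - 1*11025 - 4725) - 5162) - 29523) = 83684*(((98 - 11025 - 4725) - 5162) - 29523) = 83684*((-15652 - 5162) - 29523) = 83684*(-20814 - 29523) = 83684*(-50337) = -4212401508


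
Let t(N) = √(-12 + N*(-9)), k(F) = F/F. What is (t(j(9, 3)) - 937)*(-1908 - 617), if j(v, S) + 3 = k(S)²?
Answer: 2365925 - 2525*√6 ≈ 2.3597e+6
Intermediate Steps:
k(F) = 1
j(v, S) = -2 (j(v, S) = -3 + 1² = -3 + 1 = -2)
t(N) = √(-12 - 9*N)
(t(j(9, 3)) - 937)*(-1908 - 617) = (√(-12 - 9*(-2)) - 937)*(-1908 - 617) = (√(-12 + 18) - 937)*(-2525) = (√6 - 937)*(-2525) = (-937 + √6)*(-2525) = 2365925 - 2525*√6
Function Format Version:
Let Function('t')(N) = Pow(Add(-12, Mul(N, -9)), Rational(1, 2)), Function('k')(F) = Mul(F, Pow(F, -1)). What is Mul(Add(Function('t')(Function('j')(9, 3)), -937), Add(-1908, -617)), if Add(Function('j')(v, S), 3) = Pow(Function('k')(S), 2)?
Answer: Add(2365925, Mul(-2525, Pow(6, Rational(1, 2)))) ≈ 2.3597e+6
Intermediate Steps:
Function('k')(F) = 1
Function('j')(v, S) = -2 (Function('j')(v, S) = Add(-3, Pow(1, 2)) = Add(-3, 1) = -2)
Function('t')(N) = Pow(Add(-12, Mul(-9, N)), Rational(1, 2))
Mul(Add(Function('t')(Function('j')(9, 3)), -937), Add(-1908, -617)) = Mul(Add(Pow(Add(-12, Mul(-9, -2)), Rational(1, 2)), -937), Add(-1908, -617)) = Mul(Add(Pow(Add(-12, 18), Rational(1, 2)), -937), -2525) = Mul(Add(Pow(6, Rational(1, 2)), -937), -2525) = Mul(Add(-937, Pow(6, Rational(1, 2))), -2525) = Add(2365925, Mul(-2525, Pow(6, Rational(1, 2))))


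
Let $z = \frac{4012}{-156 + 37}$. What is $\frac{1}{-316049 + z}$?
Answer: $- \frac{7}{2212579} \approx -3.1637 \cdot 10^{-6}$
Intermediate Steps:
$z = - \frac{236}{7}$ ($z = \frac{4012}{-119} = 4012 \left(- \frac{1}{119}\right) = - \frac{236}{7} \approx -33.714$)
$\frac{1}{-316049 + z} = \frac{1}{-316049 - \frac{236}{7}} = \frac{1}{- \frac{2212579}{7}} = - \frac{7}{2212579}$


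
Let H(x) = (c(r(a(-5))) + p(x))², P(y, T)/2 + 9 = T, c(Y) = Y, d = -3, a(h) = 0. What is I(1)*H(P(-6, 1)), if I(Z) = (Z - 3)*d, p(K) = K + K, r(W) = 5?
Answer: 4374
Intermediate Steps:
P(y, T) = -18 + 2*T
p(K) = 2*K
H(x) = (5 + 2*x)²
I(Z) = 9 - 3*Z (I(Z) = (Z - 3)*(-3) = (-3 + Z)*(-3) = 9 - 3*Z)
I(1)*H(P(-6, 1)) = (9 - 3*1)*(5 + 2*(-18 + 2*1))² = (9 - 3)*(5 + 2*(-18 + 2))² = 6*(5 + 2*(-16))² = 6*(5 - 32)² = 6*(-27)² = 6*729 = 4374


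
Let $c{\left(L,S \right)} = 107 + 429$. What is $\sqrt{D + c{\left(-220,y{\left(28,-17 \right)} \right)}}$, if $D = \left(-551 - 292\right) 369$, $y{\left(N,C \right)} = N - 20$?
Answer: $i \sqrt{310531} \approx 557.25 i$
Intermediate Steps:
$y{\left(N,C \right)} = -20 + N$
$D = -311067$ ($D = \left(-843\right) 369 = -311067$)
$c{\left(L,S \right)} = 536$
$\sqrt{D + c{\left(-220,y{\left(28,-17 \right)} \right)}} = \sqrt{-311067 + 536} = \sqrt{-310531} = i \sqrt{310531}$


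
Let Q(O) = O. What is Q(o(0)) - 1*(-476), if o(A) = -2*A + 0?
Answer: 476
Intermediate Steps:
o(A) = -2*A
Q(o(0)) - 1*(-476) = -2*0 - 1*(-476) = 0 + 476 = 476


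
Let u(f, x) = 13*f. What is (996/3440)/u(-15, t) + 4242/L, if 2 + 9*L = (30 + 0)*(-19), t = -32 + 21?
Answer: -41042263/614900 ≈ -66.746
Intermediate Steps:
t = -11
L = -572/9 (L = -2/9 + ((30 + 0)*(-19))/9 = -2/9 + (30*(-19))/9 = -2/9 + (⅑)*(-570) = -2/9 - 190/3 = -572/9 ≈ -63.556)
(996/3440)/u(-15, t) + 4242/L = (996/3440)/((13*(-15))) + 4242/(-572/9) = (996*(1/3440))/(-195) + 4242*(-9/572) = (249/860)*(-1/195) - 19089/286 = -83/55900 - 19089/286 = -41042263/614900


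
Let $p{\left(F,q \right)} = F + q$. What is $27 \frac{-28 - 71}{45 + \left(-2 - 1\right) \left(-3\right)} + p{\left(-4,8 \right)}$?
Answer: $- \frac{91}{2} \approx -45.5$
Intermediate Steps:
$27 \frac{-28 - 71}{45 + \left(-2 - 1\right) \left(-3\right)} + p{\left(-4,8 \right)} = 27 \frac{-28 - 71}{45 + \left(-2 - 1\right) \left(-3\right)} + \left(-4 + 8\right) = 27 \left(- \frac{99}{45 - -9}\right) + 4 = 27 \left(- \frac{99}{45 + 9}\right) + 4 = 27 \left(- \frac{99}{54}\right) + 4 = 27 \left(\left(-99\right) \frac{1}{54}\right) + 4 = 27 \left(- \frac{11}{6}\right) + 4 = - \frac{99}{2} + 4 = - \frac{91}{2}$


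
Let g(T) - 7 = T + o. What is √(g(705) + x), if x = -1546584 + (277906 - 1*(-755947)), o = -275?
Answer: I*√512294 ≈ 715.75*I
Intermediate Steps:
x = -512731 (x = -1546584 + (277906 + 755947) = -1546584 + 1033853 = -512731)
g(T) = -268 + T (g(T) = 7 + (T - 275) = 7 + (-275 + T) = -268 + T)
√(g(705) + x) = √((-268 + 705) - 512731) = √(437 - 512731) = √(-512294) = I*√512294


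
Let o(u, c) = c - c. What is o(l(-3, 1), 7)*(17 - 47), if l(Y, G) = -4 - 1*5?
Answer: 0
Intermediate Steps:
l(Y, G) = -9 (l(Y, G) = -4 - 5 = -9)
o(u, c) = 0
o(l(-3, 1), 7)*(17 - 47) = 0*(17 - 47) = 0*(-30) = 0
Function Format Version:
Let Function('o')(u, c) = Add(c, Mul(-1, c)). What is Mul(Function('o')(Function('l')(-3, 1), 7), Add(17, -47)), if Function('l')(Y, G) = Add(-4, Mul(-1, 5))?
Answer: 0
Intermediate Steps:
Function('l')(Y, G) = -9 (Function('l')(Y, G) = Add(-4, -5) = -9)
Function('o')(u, c) = 0
Mul(Function('o')(Function('l')(-3, 1), 7), Add(17, -47)) = Mul(0, Add(17, -47)) = Mul(0, -30) = 0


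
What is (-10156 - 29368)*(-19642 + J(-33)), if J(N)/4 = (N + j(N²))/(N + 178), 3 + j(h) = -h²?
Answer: 300062967032/145 ≈ 2.0694e+9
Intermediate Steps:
j(h) = -3 - h²
J(N) = 4*(-3 + N - N⁴)/(178 + N) (J(N) = 4*((N + (-3 - (N²)²))/(N + 178)) = 4*((N + (-3 - N⁴))/(178 + N)) = 4*((-3 + N - N⁴)/(178 + N)) = 4*(-3 + N - N⁴)/(178 + N))
(-10156 - 29368)*(-19642 + J(-33)) = (-10156 - 29368)*(-19642 + 4*(-3 - 33 - 1*(-33)⁴)/(178 - 33)) = -39524*(-19642 + 4*(-3 - 33 - 1*1185921)/145) = -39524*(-19642 + 4*(1/145)*(-3 - 33 - 1185921)) = -39524*(-19642 + 4*(1/145)*(-1185957)) = -39524*(-19642 - 4743828/145) = -39524*(-7591918/145) = 300062967032/145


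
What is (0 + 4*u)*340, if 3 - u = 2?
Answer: 1360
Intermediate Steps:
u = 1 (u = 3 - 1*2 = 3 - 2 = 1)
(0 + 4*u)*340 = (0 + 4*1)*340 = (0 + 4)*340 = 4*340 = 1360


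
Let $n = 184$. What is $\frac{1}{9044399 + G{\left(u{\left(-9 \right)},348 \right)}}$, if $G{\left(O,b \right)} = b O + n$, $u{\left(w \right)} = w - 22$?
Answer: $\frac{1}{9033795} \approx 1.107 \cdot 10^{-7}$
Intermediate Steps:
$u{\left(w \right)} = -22 + w$
$G{\left(O,b \right)} = 184 + O b$ ($G{\left(O,b \right)} = b O + 184 = O b + 184 = 184 + O b$)
$\frac{1}{9044399 + G{\left(u{\left(-9 \right)},348 \right)}} = \frac{1}{9044399 + \left(184 + \left(-22 - 9\right) 348\right)} = \frac{1}{9044399 + \left(184 - 10788\right)} = \frac{1}{9044399 - 10604} = \frac{1}{9033795}$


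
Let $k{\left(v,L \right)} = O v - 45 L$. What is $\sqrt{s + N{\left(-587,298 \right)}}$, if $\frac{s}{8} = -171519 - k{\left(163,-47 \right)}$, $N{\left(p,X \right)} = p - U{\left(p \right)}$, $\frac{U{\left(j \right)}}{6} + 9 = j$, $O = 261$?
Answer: $i \sqrt{1726427} \approx 1313.9 i$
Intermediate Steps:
$U{\left(j \right)} = -54 + 6 j$
$k{\left(v,L \right)} = - 45 L + 261 v$ ($k{\left(v,L \right)} = 261 v - 45 L = - 45 L + 261 v$)
$N{\left(p,X \right)} = 54 - 5 p$ ($N{\left(p,X \right)} = p - \left(-54 + 6 p\right) = 54 - 5 p$)
$s = -1729416$ ($s = 8 \left(-171519 - \left(\left(-45\right) \left(-47\right) + 261 \cdot 163\right)\right) = 8 \left(-171519 - \left(2115 + 42543\right)\right) = 8 \left(-171519 - 44658\right) = 8 \left(-216177\right) = -1729416$)
$\sqrt{s + N{\left(-587,298 \right)}} = \sqrt{-1729416 + \left(54 - -2935\right)} = \sqrt{-1729416 + \left(54 + 2935\right)} = \sqrt{-1729416 + 2989} = \sqrt{-1726427} = i \sqrt{1726427}$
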